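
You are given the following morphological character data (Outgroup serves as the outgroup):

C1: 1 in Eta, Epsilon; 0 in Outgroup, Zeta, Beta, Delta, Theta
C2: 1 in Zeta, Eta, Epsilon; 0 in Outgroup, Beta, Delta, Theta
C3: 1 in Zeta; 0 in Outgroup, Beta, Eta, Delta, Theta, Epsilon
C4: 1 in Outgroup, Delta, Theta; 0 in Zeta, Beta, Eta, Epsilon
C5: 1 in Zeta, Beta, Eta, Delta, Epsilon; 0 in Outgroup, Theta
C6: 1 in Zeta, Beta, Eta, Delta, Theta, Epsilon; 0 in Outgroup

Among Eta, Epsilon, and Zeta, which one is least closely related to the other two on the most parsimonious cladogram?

Zeta

Character polarity is set by the outgroup: the derived state is whichever differs from the outgroup's state, so for C4 the derived state is '0', and for the remaining characters it is '1'.
C1 (derived state '1') is shared by Epsilon and Eta — a synapomorphy uniting that clade.
C2: derived state '1' in Epsilon, Eta, and Zeta only — synapomorphy for {Epsilon, Eta, Zeta}.
C3: derived state '1' in Zeta only — an autapomorphy, so it tells us nothing about relationships among taxa.
C4 (derived state '0') is shared by Beta, Epsilon, Eta, and Zeta — a synapomorphy uniting that clade.
C5 (derived state '1') is shared by Beta, Delta, Epsilon, Eta, and Zeta — a synapomorphy uniting that clade.
All ingroup taxa share the derived state '1' for C6; it defines the ingroup but does not resolve relationships within it.
Most parsimonious ingroup topology: ((((Zeta,(Eta,Epsilon)),Beta),Delta),Theta).
Epsilon and Eta share a more recent common ancestor with each other than either does with Zeta, so Zeta is the least closely related of the three.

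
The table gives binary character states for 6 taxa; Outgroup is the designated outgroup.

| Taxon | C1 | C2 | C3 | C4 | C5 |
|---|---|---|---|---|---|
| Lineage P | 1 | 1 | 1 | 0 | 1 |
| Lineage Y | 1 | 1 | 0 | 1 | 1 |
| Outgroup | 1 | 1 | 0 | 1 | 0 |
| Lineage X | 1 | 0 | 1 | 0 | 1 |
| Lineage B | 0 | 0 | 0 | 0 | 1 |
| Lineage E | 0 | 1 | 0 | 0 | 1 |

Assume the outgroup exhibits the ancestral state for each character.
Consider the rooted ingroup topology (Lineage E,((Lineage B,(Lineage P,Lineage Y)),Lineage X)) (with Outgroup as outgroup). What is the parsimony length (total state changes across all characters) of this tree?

9

Map each character onto (Lineage E,((Lineage B,(Lineage P,Lineage Y)),Lineage X)) (rooted by Outgroup) and count the minimum state changes it requires (Fitch parsimony):
C1: 2; C2: 2; C3: 2; C4: 2; C5: 1.
Total tree length = 9.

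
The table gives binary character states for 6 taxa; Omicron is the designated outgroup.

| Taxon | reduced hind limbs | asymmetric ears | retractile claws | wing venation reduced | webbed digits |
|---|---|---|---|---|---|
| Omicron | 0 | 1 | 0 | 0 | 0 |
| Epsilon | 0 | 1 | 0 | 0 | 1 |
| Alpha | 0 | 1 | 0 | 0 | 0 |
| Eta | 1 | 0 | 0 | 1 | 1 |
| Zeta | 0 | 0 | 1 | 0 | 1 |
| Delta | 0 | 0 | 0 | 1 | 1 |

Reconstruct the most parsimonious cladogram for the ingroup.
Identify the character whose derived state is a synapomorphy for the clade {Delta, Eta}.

wing venation reduced

Character polarity is set by the outgroup: the derived state is whichever differs from the outgroup's state, so for asymmetric ears the derived state is '0', and for the remaining characters it is '1'.
reduced hind limbs (derived state '1') is unique to Eta (autapomorphy; uninformative for grouping).
asymmetric ears: derived state '0' in Delta, Eta, and Zeta only — synapomorphy for {Delta, Eta, Zeta}.
retractile claws (derived state '1') is unique to Zeta (autapomorphy; uninformative for grouping).
Only Delta and Eta show the derived state '1' for wing venation reduced, supporting them as a clade.
webbed digits: derived state '1' in Delta, Epsilon, Eta, and Zeta only — synapomorphy for {Delta, Epsilon, Eta, Zeta}.
Most parsimonious ingroup topology: ((Epsilon,((Eta,Delta),Zeta)),Alpha).
The clade {Delta, Eta} is supported by wing venation reduced: its derived state '1' occurs in exactly those taxa and in no other taxon (including the outgroup).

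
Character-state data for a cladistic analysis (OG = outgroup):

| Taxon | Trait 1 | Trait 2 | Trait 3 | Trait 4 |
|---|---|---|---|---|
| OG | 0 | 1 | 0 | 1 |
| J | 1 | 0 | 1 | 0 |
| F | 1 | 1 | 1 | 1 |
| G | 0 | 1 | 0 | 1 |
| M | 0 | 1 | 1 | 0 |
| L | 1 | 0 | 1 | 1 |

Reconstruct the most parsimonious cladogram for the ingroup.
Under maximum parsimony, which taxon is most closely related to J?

Character polarity is set by the outgroup: the derived state is whichever differs from the outgroup's state, so for Trait 2, Trait 4 the derived state is '0', and for the remaining characters it is '1'.
Only F, J, and L show the derived state '1' for Trait 1, supporting them as a clade.
Trait 2 (derived state '0') is shared by J and L — a synapomorphy uniting that clade.
Only F, J, L, and M show the derived state '1' for Trait 3, supporting them as a clade.
Trait 4 groups J and M, which is incompatible with the clades supported by the remaining characters; treating it as convergent (homoplasy) costs fewer steps than any alternative tree.
Most parsimonious ingroup topology: ((((J,L),F),M),G).
J and L form a cherry on this tree, so they are sister taxa.

L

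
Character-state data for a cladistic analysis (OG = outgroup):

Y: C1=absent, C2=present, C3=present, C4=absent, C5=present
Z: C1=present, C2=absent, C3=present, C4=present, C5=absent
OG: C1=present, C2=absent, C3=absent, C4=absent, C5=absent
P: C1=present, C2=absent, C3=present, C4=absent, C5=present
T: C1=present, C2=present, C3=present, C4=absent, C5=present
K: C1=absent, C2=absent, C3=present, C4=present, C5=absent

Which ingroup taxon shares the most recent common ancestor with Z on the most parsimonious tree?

Character polarity is set by the outgroup: the derived state is whichever differs from the outgroup's state, so for C1 the derived state is 'absent', and for the remaining characters it is 'present'.
C1 groups K and Y, which is incompatible with the clades supported by the remaining characters; treating it as convergent (homoplasy) costs fewer steps than any alternative tree.
C2 (derived state 'present') is shared by T and Y — a synapomorphy uniting that clade.
C3 (derived state 'present') is shared by all ingroup taxa — unites the whole ingroup.
C4: derived state 'present' in K and Z only — synapomorphy for {K, Z}.
C5: derived state 'present' in P, T, and Y only — synapomorphy for {P, T, Y}.
Most parsimonious ingroup topology: ((Z,K),((T,Y),P)).
Z and K form a cherry on this tree, so they are sister taxa.

K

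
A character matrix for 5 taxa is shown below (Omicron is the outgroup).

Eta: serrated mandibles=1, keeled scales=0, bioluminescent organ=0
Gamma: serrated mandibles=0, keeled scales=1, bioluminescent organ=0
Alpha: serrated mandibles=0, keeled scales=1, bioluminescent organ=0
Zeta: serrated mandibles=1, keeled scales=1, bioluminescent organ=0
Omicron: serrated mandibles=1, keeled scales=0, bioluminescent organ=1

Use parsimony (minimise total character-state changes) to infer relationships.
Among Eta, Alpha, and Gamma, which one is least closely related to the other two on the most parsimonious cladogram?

Eta

Character polarity is set by the outgroup: the derived state is whichever differs from the outgroup's state, so for serrated mandibles, bioluminescent organ the derived state is '0', and for the remaining characters it is '1'.
serrated mandibles (derived state '0') is shared by Alpha and Gamma — a synapomorphy uniting that clade.
keeled scales: derived state '1' in Alpha, Gamma, and Zeta only — synapomorphy for {Alpha, Gamma, Zeta}.
All ingroup taxa share the derived state '0' for bioluminescent organ; it defines the ingroup but does not resolve relationships within it.
Most parsimonious ingroup topology: (((Gamma,Alpha),Zeta),Eta).
Gamma and Alpha share a more recent common ancestor with each other than either does with Eta, so Eta is the least closely related of the three.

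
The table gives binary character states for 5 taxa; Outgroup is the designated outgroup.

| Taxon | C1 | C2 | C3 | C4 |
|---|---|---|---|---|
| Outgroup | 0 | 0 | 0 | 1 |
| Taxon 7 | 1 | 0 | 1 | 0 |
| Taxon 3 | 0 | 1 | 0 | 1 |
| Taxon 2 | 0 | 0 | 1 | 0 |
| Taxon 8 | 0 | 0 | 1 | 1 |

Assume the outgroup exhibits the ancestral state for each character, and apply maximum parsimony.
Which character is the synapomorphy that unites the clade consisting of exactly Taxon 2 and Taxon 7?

C4

Character polarity is set by the outgroup: the derived state is whichever differs from the outgroup's state, so for C4 the derived state is '0', and for the remaining characters it is '1'.
C1: derived state '1' in Taxon 7 only — an autapomorphy, so it tells us nothing about relationships among taxa.
C2 (derived state '1') is unique to Taxon 3 (autapomorphy; uninformative for grouping).
C3: derived state '1' in Taxon 2, Taxon 7, and Taxon 8 only — synapomorphy for {Taxon 2, Taxon 7, Taxon 8}.
C4 (derived state '0') is shared by Taxon 2 and Taxon 7 — a synapomorphy uniting that clade.
Most parsimonious ingroup topology: (((Taxon 7,Taxon 2),Taxon 8),Taxon 3).
The clade {Taxon 2, Taxon 7} is supported by C4: its derived state '0' occurs in exactly those taxa and in no other taxon (including the outgroup).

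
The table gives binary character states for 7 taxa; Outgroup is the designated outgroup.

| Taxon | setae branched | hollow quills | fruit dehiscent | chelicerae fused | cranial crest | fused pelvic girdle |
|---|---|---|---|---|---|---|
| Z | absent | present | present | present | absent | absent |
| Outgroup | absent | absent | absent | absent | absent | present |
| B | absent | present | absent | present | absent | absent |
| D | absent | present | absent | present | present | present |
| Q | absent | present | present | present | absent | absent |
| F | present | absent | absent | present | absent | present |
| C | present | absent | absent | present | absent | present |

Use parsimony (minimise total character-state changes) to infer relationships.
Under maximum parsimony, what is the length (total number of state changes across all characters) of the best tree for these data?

6

Character polarity is set by the outgroup: the derived state is whichever differs from the outgroup's state, so for fused pelvic girdle the derived state is 'absent', and for the remaining characters it is 'present'.
Only C and F show the derived state 'present' for setae branched, supporting them as a clade.
hollow quills: derived state 'present' in B, D, Q, and Z only — synapomorphy for {B, D, Q, Z}.
fruit dehiscent (derived state 'present') is shared by Q and Z — a synapomorphy uniting that clade.
All ingroup taxa share the derived state 'present' for chelicerae fused; it defines the ingroup but does not resolve relationships within it.
cranial crest: derived state 'present' in D only — an autapomorphy, so it tells us nothing about relationships among taxa.
Only B, Q, and Z show the derived state 'absent' for fused pelvic girdle, supporting them as a clade.
Most parsimonious ingroup topology: ((C,F),(((Q,Z),B),D)).
Changes per character on this tree: setae branched: 1; hollow quills: 1; fruit dehiscent: 1; chelicerae fused: 1; cranial crest: 1; fused pelvic girdle: 1.
Total = 6.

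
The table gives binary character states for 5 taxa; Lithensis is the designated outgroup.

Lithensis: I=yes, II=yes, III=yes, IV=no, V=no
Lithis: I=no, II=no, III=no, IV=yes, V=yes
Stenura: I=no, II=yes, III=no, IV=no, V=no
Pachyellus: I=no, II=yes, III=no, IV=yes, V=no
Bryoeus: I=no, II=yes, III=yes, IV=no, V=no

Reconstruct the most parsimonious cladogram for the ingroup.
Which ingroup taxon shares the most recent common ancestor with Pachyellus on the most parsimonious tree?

Character polarity is set by the outgroup: the derived state is whichever differs from the outgroup's state, so for I, II, III the derived state is 'no', and for the remaining characters it is 'yes'.
I (derived state 'no') is shared by all ingroup taxa — unites the whole ingroup.
II: derived state 'no' in Lithis only — an autapomorphy, so it tells us nothing about relationships among taxa.
Only Lithis, Pachyellus, and Stenura show the derived state 'no' for III, supporting them as a clade.
IV (derived state 'yes') is shared by Lithis and Pachyellus — a synapomorphy uniting that clade.
V (derived state 'yes') is unique to Lithis (autapomorphy; uninformative for grouping).
Most parsimonious ingroup topology: (((Lithis,Pachyellus),Stenura),Bryoeus).
Pachyellus and Lithis form a cherry on this tree, so they are sister taxa.

Lithis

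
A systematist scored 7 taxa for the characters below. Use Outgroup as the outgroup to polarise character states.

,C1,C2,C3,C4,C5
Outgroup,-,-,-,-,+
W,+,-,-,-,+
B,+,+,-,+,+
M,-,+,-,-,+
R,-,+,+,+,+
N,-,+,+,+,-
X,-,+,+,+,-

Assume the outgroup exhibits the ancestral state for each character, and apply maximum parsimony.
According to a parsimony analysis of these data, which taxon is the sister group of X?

N

Character polarity is set by the outgroup: the derived state is whichever differs from the outgroup's state, so for C5 the derived state is '-', and for the remaining characters it is '+'.
C1 (state '+') occurs in B and W but conflicts with the nesting implied by the other characters — most parsimoniously interpreted as homoplasy.
C2 (derived state '+') is shared by B, M, N, R, and X — a synapomorphy uniting that clade.
Only N, R, and X show the derived state '+' for C3, supporting them as a clade.
C4 (derived state '+') is shared by B, N, R, and X — a synapomorphy uniting that clade.
C5 (derived state '-') is shared by N and X — a synapomorphy uniting that clade.
Most parsimonious ingroup topology: (W,((B,(R,(N,X))),M)).
X and N form a cherry on this tree, so they are sister taxa.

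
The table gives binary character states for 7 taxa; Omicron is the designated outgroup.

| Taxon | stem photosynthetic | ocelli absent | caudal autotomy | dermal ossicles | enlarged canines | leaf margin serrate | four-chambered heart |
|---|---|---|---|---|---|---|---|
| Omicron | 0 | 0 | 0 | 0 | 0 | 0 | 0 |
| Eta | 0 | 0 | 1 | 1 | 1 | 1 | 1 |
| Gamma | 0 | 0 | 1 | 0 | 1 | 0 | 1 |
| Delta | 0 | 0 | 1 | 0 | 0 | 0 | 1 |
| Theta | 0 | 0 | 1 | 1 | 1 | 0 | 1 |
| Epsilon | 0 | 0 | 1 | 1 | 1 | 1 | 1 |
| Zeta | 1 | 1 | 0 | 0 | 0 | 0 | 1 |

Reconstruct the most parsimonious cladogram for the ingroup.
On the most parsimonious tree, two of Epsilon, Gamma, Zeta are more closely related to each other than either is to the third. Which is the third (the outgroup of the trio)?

Zeta

The outgroup has state '0' for every character, so '1' is the derived state throughout.
stem photosynthetic (derived state '1') is unique to Zeta (autapomorphy; uninformative for grouping).
ocelli absent (derived state '1') is unique to Zeta (autapomorphy; uninformative for grouping).
caudal autotomy: derived state '1' in Delta, Epsilon, Eta, Gamma, and Theta only — synapomorphy for {Delta, Epsilon, Eta, Gamma, Theta}.
Only Epsilon, Eta, and Theta show the derived state '1' for dermal ossicles, supporting them as a clade.
enlarged canines: derived state '1' in Epsilon, Eta, Gamma, and Theta only — synapomorphy for {Epsilon, Eta, Gamma, Theta}.
leaf margin serrate: derived state '1' in Epsilon and Eta only — synapomorphy for {Epsilon, Eta}.
All ingroup taxa share the derived state '1' for four-chambered heart; it defines the ingroup but does not resolve relationships within it.
Most parsimonious ingroup topology: (((((Eta,Epsilon),Theta),Gamma),Delta),Zeta).
Epsilon and Gamma share a more recent common ancestor with each other than either does with Zeta, so Zeta is the least closely related of the three.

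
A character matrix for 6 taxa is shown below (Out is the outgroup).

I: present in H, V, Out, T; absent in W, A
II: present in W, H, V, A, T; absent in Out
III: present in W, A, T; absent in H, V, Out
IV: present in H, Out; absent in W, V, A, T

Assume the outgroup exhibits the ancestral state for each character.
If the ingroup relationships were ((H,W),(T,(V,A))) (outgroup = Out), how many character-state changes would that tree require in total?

Map each character onto ((H,W),(T,(V,A))) (rooted by Out) and count the minimum state changes it requires (Fitch parsimony):
I: 2; II: 1; III: 3; IV: 2.
Total tree length = 8.

8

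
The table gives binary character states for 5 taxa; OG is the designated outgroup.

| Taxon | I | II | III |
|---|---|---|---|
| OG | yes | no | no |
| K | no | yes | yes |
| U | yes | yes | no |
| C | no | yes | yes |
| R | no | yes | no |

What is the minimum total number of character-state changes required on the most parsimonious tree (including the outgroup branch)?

Character polarity is set by the outgroup: the derived state is whichever differs from the outgroup's state, so for I the derived state is 'no', and for the remaining characters it is 'yes'.
I (derived state 'no') is shared by C, K, and R — a synapomorphy uniting that clade.
All ingroup taxa share the derived state 'yes' for II; it defines the ingroup but does not resolve relationships within it.
III: derived state 'yes' in C and K only — synapomorphy for {C, K}.
Most parsimonious ingroup topology: (((K,C),R),U).
Changes per character on this tree: I: 1; II: 1; III: 1.
Total = 3.

3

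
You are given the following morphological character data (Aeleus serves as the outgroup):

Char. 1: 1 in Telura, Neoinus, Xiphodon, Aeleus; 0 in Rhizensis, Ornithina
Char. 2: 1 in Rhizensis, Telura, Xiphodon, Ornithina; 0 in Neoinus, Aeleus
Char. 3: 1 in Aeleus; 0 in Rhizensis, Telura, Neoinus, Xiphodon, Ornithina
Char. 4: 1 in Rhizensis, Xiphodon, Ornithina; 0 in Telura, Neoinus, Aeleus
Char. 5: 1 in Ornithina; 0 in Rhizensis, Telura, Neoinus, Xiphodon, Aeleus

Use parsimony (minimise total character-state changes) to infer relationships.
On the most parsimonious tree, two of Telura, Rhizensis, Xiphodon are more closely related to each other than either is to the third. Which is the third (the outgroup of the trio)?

Telura

Character polarity is set by the outgroup: the derived state is whichever differs from the outgroup's state, so for Char. 1, Char. 3 the derived state is '0', and for the remaining characters it is '1'.
Char. 1 (derived state '0') is shared by Ornithina and Rhizensis — a synapomorphy uniting that clade.
Only Ornithina, Rhizensis, Telura, and Xiphodon show the derived state '1' for Char. 2, supporting them as a clade.
Char. 3 (derived state '0') is shared by all ingroup taxa — unites the whole ingroup.
Only Ornithina, Rhizensis, and Xiphodon show the derived state '1' for Char. 4, supporting them as a clade.
Char. 5 (derived state '1') is unique to Ornithina (autapomorphy; uninformative for grouping).
Most parsimonious ingroup topology: (Neoinus,((Xiphodon,(Rhizensis,Ornithina)),Telura)).
Rhizensis and Xiphodon share a more recent common ancestor with each other than either does with Telura, so Telura is the least closely related of the three.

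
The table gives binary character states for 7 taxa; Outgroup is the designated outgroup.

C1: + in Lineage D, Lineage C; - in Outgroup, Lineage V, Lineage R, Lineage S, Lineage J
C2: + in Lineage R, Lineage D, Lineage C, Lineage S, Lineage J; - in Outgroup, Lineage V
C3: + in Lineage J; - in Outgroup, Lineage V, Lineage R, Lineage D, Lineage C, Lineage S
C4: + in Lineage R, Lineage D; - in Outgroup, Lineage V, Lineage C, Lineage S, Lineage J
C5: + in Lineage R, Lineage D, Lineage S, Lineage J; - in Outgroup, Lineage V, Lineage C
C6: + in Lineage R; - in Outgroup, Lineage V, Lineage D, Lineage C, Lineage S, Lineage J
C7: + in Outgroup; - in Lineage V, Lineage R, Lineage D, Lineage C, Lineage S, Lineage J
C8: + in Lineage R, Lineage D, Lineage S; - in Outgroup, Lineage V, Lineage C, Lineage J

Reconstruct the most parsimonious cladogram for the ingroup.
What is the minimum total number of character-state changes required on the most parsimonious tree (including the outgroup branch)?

Character polarity is set by the outgroup: the derived state is whichever differs from the outgroup's state, so for C7 the derived state is '-', and for the remaining characters it is '+'.
C1 groups Lineage C and Lineage D, which is incompatible with the clades supported by the remaining characters; treating it as convergent (homoplasy) costs fewer steps than any alternative tree.
C2 (derived state '+') is shared by Lineage C, Lineage D, Lineage J, Lineage R, and Lineage S — a synapomorphy uniting that clade.
C3: derived state '+' in Lineage J only — an autapomorphy, so it tells us nothing about relationships among taxa.
C4: derived state '+' in Lineage D and Lineage R only — synapomorphy for {Lineage D, Lineage R}.
C5: derived state '+' in Lineage D, Lineage J, Lineage R, and Lineage S only — synapomorphy for {Lineage D, Lineage J, Lineage R, Lineage S}.
C6 (derived state '+') is unique to Lineage R (autapomorphy; uninformative for grouping).
All ingroup taxa share the derived state '-' for C7; it defines the ingroup but does not resolve relationships within it.
Only Lineage D, Lineage R, and Lineage S show the derived state '+' for C8, supporting them as a clade.
Most parsimonious ingroup topology: (Lineage V,((((Lineage R,Lineage D),Lineage S),Lineage J),Lineage C)).
Changes per character on this tree: C1: 2; C2: 1; C3: 1; C4: 1; C5: 1; C6: 1; C7: 1; C8: 1.
Total = 9.

9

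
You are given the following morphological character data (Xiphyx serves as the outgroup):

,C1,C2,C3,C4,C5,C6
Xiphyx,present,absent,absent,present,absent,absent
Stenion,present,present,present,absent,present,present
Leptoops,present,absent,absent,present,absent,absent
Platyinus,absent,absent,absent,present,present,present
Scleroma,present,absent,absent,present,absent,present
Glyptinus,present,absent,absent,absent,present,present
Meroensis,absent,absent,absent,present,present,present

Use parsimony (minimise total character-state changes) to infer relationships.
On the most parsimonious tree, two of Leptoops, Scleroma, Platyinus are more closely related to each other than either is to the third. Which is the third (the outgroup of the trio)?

Character polarity is set by the outgroup: the derived state is whichever differs from the outgroup's state, so for C1, C4 the derived state is 'absent', and for the remaining characters it is 'present'.
C1 (derived state 'absent') is shared by Meroensis and Platyinus — a synapomorphy uniting that clade.
C2 (derived state 'present') is unique to Stenion (autapomorphy; uninformative for grouping).
C3 (derived state 'present') is unique to Stenion (autapomorphy; uninformative for grouping).
C4 (derived state 'absent') is shared by Glyptinus and Stenion — a synapomorphy uniting that clade.
Only Glyptinus, Meroensis, Platyinus, and Stenion show the derived state 'present' for C5, supporting them as a clade.
C6: derived state 'present' in Glyptinus, Meroensis, Platyinus, Scleroma, and Stenion only — synapomorphy for {Glyptinus, Meroensis, Platyinus, Scleroma, Stenion}.
Most parsimonious ingroup topology: ((((Stenion,Glyptinus),(Platyinus,Meroensis)),Scleroma),Leptoops).
Scleroma and Platyinus share a more recent common ancestor with each other than either does with Leptoops, so Leptoops is the least closely related of the three.

Leptoops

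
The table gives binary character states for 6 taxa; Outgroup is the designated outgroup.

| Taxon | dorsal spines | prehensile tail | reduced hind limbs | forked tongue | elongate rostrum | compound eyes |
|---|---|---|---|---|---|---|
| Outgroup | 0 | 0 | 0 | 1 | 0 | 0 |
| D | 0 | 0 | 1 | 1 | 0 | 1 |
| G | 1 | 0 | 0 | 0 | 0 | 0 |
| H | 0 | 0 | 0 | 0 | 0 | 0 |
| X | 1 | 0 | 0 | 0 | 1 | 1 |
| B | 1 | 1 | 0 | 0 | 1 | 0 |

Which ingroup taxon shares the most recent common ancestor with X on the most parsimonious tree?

Character polarity is set by the outgroup: the derived state is whichever differs from the outgroup's state, so for forked tongue the derived state is '0', and for the remaining characters it is '1'.
Only B, G, and X show the derived state '1' for dorsal spines, supporting them as a clade.
prehensile tail: derived state '1' in B only — an autapomorphy, so it tells us nothing about relationships among taxa.
reduced hind limbs (derived state '1') is unique to D (autapomorphy; uninformative for grouping).
forked tongue: derived state '0' in B, G, H, and X only — synapomorphy for {B, G, H, X}.
Only B and X show the derived state '1' for elongate rostrum, supporting them as a clade.
compound eyes groups D and X, which is incompatible with the clades supported by the remaining characters; treating it as convergent (homoplasy) costs fewer steps than any alternative tree.
Most parsimonious ingroup topology: (D,((G,(X,B)),H)).
X and B form a cherry on this tree, so they are sister taxa.

B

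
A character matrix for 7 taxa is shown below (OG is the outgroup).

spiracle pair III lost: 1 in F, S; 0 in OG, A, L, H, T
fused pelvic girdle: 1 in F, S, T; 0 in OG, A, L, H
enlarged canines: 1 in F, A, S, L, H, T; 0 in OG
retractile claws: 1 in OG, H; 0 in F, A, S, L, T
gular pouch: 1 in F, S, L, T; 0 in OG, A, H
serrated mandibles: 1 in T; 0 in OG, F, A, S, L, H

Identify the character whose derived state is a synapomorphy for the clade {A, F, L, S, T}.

retractile claws

Character polarity is set by the outgroup: the derived state is whichever differs from the outgroup's state, so for retractile claws the derived state is '0', and for the remaining characters it is '1'.
spiracle pair III lost (derived state '1') is shared by F and S — a synapomorphy uniting that clade.
Only F, S, and T show the derived state '1' for fused pelvic girdle, supporting them as a clade.
enlarged canines (derived state '1') is shared by all ingroup taxa — unites the whole ingroup.
retractile claws: derived state '0' in A, F, L, S, and T only — synapomorphy for {A, F, L, S, T}.
Only F, L, S, and T show the derived state '1' for gular pouch, supporting them as a clade.
serrated mandibles: derived state '1' in T only — an autapomorphy, so it tells us nothing about relationships among taxa.
Most parsimonious ingroup topology: (((((F,S),T),L),A),H).
The clade {A, F, L, S, T} is supported by retractile claws: its derived state '0' occurs in exactly those taxa and in no other taxon (including the outgroup).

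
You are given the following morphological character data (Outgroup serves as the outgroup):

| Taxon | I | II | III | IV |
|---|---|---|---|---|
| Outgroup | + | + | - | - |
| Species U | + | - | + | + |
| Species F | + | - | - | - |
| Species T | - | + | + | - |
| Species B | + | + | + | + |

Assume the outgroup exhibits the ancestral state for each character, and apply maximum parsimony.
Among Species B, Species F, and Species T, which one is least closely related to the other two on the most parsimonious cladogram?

Species F

Character polarity is set by the outgroup: the derived state is whichever differs from the outgroup's state, so for I, II the derived state is '-', and for the remaining characters it is '+'.
I: derived state '-' in Species T only — an autapomorphy, so it tells us nothing about relationships among taxa.
II (state '-') occurs in Species F and Species U but conflicts with the nesting implied by the other characters — most parsimoniously interpreted as homoplasy.
III (derived state '+') is shared by Species B, Species T, and Species U — a synapomorphy uniting that clade.
Only Species B and Species U show the derived state '+' for IV, supporting them as a clade.
Most parsimonious ingroup topology: (((Species U,Species B),Species T),Species F).
Species B and Species T share a more recent common ancestor with each other than either does with Species F, so Species F is the least closely related of the three.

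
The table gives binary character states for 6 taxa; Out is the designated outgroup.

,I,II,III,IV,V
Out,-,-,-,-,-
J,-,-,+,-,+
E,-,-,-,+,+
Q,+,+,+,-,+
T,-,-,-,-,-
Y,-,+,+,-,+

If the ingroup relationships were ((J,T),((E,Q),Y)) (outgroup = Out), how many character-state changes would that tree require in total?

Map each character onto ((J,T),((E,Q),Y)) (rooted by Out) and count the minimum state changes it requires (Fitch parsimony):
I: 1; II: 2; III: 3; IV: 1; V: 2.
Total tree length = 9.

9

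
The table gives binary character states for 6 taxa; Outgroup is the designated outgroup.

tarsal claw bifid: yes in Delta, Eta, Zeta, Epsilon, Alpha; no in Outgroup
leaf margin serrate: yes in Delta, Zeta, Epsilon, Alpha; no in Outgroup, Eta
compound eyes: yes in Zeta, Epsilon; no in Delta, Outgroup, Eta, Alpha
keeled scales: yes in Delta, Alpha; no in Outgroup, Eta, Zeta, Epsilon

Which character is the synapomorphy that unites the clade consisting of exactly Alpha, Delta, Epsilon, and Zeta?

The outgroup has state 'no' for every character, so 'yes' is the derived state throughout.
tarsal claw bifid (derived state 'yes') is shared by all ingroup taxa — unites the whole ingroup.
leaf margin serrate (derived state 'yes') is shared by Alpha, Delta, Epsilon, and Zeta — a synapomorphy uniting that clade.
compound eyes: derived state 'yes' in Epsilon and Zeta only — synapomorphy for {Epsilon, Zeta}.
keeled scales: derived state 'yes' in Alpha and Delta only — synapomorphy for {Alpha, Delta}.
Most parsimonious ingroup topology: (((Alpha,Delta),(Zeta,Epsilon)),Eta).
The clade {Alpha, Delta, Epsilon, Zeta} is supported by leaf margin serrate: its derived state 'yes' occurs in exactly those taxa and in no other taxon (including the outgroup).

leaf margin serrate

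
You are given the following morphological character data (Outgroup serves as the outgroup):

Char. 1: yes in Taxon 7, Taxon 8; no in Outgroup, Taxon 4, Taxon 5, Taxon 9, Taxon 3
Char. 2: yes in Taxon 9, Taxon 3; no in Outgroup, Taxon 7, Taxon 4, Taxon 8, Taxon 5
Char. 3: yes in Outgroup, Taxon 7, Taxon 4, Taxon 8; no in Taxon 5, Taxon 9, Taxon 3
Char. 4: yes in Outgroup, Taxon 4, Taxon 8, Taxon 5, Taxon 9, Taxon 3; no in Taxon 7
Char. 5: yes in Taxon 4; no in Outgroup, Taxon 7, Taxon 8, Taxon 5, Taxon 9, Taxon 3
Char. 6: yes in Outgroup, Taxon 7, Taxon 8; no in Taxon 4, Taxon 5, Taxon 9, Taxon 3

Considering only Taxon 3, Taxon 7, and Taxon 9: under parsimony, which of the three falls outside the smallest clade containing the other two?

Character polarity is set by the outgroup: the derived state is whichever differs from the outgroup's state, so for Char. 3, Char. 4, Char. 6 the derived state is 'no', and for the remaining characters it is 'yes'.
Only Taxon 7 and Taxon 8 show the derived state 'yes' for Char. 1, supporting them as a clade.
Char. 2: derived state 'yes' in Taxon 3 and Taxon 9 only — synapomorphy for {Taxon 3, Taxon 9}.
Only Taxon 3, Taxon 5, and Taxon 9 show the derived state 'no' for Char. 3, supporting them as a clade.
Char. 4: derived state 'no' in Taxon 7 only — an autapomorphy, so it tells us nothing about relationships among taxa.
Char. 5 (derived state 'yes') is unique to Taxon 4 (autapomorphy; uninformative for grouping).
Char. 6: derived state 'no' in Taxon 3, Taxon 4, Taxon 5, and Taxon 9 only — synapomorphy for {Taxon 3, Taxon 4, Taxon 5, Taxon 9}.
Most parsimonious ingroup topology: ((Taxon 7,Taxon 8),(Taxon 4,(Taxon 5,(Taxon 9,Taxon 3)))).
Taxon 9 and Taxon 3 share a more recent common ancestor with each other than either does with Taxon 7, so Taxon 7 is the least closely related of the three.

Taxon 7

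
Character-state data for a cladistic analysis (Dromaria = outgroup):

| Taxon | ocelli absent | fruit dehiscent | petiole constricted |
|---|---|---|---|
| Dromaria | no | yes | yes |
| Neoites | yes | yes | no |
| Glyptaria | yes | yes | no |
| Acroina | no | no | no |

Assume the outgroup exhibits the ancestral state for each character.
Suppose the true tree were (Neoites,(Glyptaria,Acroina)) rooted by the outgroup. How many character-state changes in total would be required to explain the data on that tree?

4

Map each character onto (Neoites,(Glyptaria,Acroina)) (rooted by Dromaria) and count the minimum state changes it requires (Fitch parsimony):
ocelli absent: 2; fruit dehiscent: 1; petiole constricted: 1.
Total tree length = 4.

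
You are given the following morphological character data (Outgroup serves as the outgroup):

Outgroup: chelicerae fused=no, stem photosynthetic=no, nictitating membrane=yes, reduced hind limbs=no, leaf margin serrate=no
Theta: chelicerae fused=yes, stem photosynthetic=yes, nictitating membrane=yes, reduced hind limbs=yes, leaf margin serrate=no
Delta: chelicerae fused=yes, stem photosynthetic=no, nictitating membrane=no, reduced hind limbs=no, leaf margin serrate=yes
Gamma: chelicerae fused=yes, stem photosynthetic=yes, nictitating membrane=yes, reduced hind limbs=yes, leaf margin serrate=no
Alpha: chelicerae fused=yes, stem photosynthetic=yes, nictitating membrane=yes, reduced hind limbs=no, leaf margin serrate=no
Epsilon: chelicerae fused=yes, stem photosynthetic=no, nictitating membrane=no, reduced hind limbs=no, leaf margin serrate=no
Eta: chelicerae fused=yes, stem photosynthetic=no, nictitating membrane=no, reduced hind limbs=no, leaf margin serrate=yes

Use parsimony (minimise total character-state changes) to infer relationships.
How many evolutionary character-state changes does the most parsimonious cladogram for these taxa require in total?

Character polarity is set by the outgroup: the derived state is whichever differs from the outgroup's state, so for nictitating membrane the derived state is 'no', and for the remaining characters it is 'yes'.
chelicerae fused (derived state 'yes') is shared by all ingroup taxa — unites the whole ingroup.
stem photosynthetic: derived state 'yes' in Alpha, Gamma, and Theta only — synapomorphy for {Alpha, Gamma, Theta}.
Only Delta, Epsilon, and Eta show the derived state 'no' for nictitating membrane, supporting them as a clade.
Only Gamma and Theta show the derived state 'yes' for reduced hind limbs, supporting them as a clade.
leaf margin serrate (derived state 'yes') is shared by Delta and Eta — a synapomorphy uniting that clade.
Most parsimonious ingroup topology: (((Theta,Gamma),Alpha),((Delta,Eta),Epsilon)).
Changes per character on this tree: chelicerae fused: 1; stem photosynthetic: 1; nictitating membrane: 1; reduced hind limbs: 1; leaf margin serrate: 1.
Total = 5.

5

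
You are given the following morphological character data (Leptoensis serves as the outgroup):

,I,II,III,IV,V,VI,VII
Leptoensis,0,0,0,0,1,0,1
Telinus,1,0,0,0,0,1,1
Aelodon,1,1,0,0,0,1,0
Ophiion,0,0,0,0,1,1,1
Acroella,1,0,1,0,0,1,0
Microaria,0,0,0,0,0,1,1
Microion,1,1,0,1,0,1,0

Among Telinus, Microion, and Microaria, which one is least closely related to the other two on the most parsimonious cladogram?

Character polarity is set by the outgroup: the derived state is whichever differs from the outgroup's state, so for V, VII the derived state is '0', and for the remaining characters it is '1'.
I (derived state '1') is shared by Acroella, Aelodon, Microion, and Telinus — a synapomorphy uniting that clade.
Only Aelodon and Microion show the derived state '1' for II, supporting them as a clade.
III (derived state '1') is unique to Acroella (autapomorphy; uninformative for grouping).
IV: derived state '1' in Microion only — an autapomorphy, so it tells us nothing about relationships among taxa.
V: derived state '0' in Acroella, Aelodon, Microaria, Microion, and Telinus only — synapomorphy for {Acroella, Aelodon, Microaria, Microion, Telinus}.
VI (derived state '1') is shared by all ingroup taxa — unites the whole ingroup.
VII: derived state '0' in Acroella, Aelodon, and Microion only — synapomorphy for {Acroella, Aelodon, Microion}.
Most parsimonious ingroup topology: (((Telinus,((Aelodon,Microion),Acroella)),Microaria),Ophiion).
Telinus and Microion share a more recent common ancestor with each other than either does with Microaria, so Microaria is the least closely related of the three.

Microaria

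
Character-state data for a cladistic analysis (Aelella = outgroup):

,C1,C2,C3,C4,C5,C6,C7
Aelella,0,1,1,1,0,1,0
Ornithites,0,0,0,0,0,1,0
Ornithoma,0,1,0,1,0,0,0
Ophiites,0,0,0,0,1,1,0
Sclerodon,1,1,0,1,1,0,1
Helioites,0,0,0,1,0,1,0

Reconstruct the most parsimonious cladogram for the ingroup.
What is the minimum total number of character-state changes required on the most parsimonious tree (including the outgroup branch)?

8

Character polarity is set by the outgroup: the derived state is whichever differs from the outgroup's state, so for C2, C3, C4, C6 the derived state is '0', and for the remaining characters it is '1'.
C1: derived state '1' in Sclerodon only — an autapomorphy, so it tells us nothing about relationships among taxa.
C2: derived state '0' in Helioites, Ophiites, and Ornithites only — synapomorphy for {Helioites, Ophiites, Ornithites}.
All ingroup taxa share the derived state '0' for C3; it defines the ingroup but does not resolve relationships within it.
C4: derived state '0' in Ophiites and Ornithites only — synapomorphy for {Ophiites, Ornithites}.
C5 groups Ophiites and Sclerodon, which is incompatible with the clades supported by the remaining characters; treating it as convergent (homoplasy) costs fewer steps than any alternative tree.
C6: derived state '0' in Ornithoma and Sclerodon only — synapomorphy for {Ornithoma, Sclerodon}.
C7: derived state '1' in Sclerodon only — an autapomorphy, so it tells us nothing about relationships among taxa.
Most parsimonious ingroup topology: (((Ornithites,Ophiites),Helioites),(Ornithoma,Sclerodon)).
Changes per character on this tree: C1: 1; C2: 1; C3: 1; C4: 1; C5: 2; C6: 1; C7: 1.
Total = 8.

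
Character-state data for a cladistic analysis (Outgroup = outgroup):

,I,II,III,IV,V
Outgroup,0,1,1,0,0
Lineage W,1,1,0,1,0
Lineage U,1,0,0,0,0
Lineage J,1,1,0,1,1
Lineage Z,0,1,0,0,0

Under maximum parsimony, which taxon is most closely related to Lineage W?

Character polarity is set by the outgroup: the derived state is whichever differs from the outgroup's state, so for II, III the derived state is '0', and for the remaining characters it is '1'.
Only Lineage J, Lineage U, and Lineage W show the derived state '1' for I, supporting them as a clade.
II: derived state '0' in Lineage U only — an autapomorphy, so it tells us nothing about relationships among taxa.
All ingroup taxa share the derived state '0' for III; it defines the ingroup but does not resolve relationships within it.
IV: derived state '1' in Lineage J and Lineage W only — synapomorphy for {Lineage J, Lineage W}.
V: derived state '1' in Lineage J only — an autapomorphy, so it tells us nothing about relationships among taxa.
Most parsimonious ingroup topology: (((Lineage W,Lineage J),Lineage U),Lineage Z).
Lineage W and Lineage J form a cherry on this tree, so they are sister taxa.

Lineage J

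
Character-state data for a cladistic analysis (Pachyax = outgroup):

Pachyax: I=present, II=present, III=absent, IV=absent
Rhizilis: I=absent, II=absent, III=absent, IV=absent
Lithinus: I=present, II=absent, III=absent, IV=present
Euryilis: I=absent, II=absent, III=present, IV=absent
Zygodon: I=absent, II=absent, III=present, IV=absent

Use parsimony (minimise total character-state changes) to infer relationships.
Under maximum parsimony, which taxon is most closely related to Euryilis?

Character polarity is set by the outgroup: the derived state is whichever differs from the outgroup's state, so for I, II the derived state is 'absent', and for the remaining characters it is 'present'.
I: derived state 'absent' in Euryilis, Rhizilis, and Zygodon only — synapomorphy for {Euryilis, Rhizilis, Zygodon}.
All ingroup taxa share the derived state 'absent' for II; it defines the ingroup but does not resolve relationships within it.
III: derived state 'present' in Euryilis and Zygodon only — synapomorphy for {Euryilis, Zygodon}.
IV: derived state 'present' in Lithinus only — an autapomorphy, so it tells us nothing about relationships among taxa.
Most parsimonious ingroup topology: ((Rhizilis,(Euryilis,Zygodon)),Lithinus).
Euryilis and Zygodon form a cherry on this tree, so they are sister taxa.

Zygodon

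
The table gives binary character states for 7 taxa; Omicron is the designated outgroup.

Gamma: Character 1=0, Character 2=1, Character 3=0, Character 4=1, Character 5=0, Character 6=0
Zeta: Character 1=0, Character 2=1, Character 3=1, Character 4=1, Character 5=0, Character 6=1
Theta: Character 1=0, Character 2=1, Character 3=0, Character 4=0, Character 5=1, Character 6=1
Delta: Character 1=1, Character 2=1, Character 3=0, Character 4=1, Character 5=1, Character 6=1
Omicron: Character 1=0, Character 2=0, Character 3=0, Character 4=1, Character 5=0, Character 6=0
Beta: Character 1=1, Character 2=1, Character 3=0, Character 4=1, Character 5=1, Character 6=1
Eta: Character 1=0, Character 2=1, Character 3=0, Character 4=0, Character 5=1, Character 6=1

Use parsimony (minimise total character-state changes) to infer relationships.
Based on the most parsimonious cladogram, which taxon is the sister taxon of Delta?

Beta

Character polarity is set by the outgroup: the derived state is whichever differs from the outgroup's state, so for Character 4 the derived state is '0', and for the remaining characters it is '1'.
Character 1 (derived state '1') is shared by Beta and Delta — a synapomorphy uniting that clade.
All ingroup taxa share the derived state '1' for Character 2; it defines the ingroup but does not resolve relationships within it.
Character 3 (derived state '1') is unique to Zeta (autapomorphy; uninformative for grouping).
Character 4 (derived state '0') is shared by Eta and Theta — a synapomorphy uniting that clade.
Only Beta, Delta, Eta, and Theta show the derived state '1' for Character 5, supporting them as a clade.
Character 6: derived state '1' in Beta, Delta, Eta, Theta, and Zeta only — synapomorphy for {Beta, Delta, Eta, Theta, Zeta}.
Most parsimonious ingroup topology: ((((Eta,Theta),(Beta,Delta)),Zeta),Gamma).
Delta and Beta form a cherry on this tree, so they are sister taxa.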